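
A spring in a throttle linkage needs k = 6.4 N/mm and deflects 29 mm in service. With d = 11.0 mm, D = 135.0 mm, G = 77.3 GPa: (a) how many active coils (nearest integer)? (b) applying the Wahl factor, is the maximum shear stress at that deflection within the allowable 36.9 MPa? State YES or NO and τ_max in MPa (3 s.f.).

N_a = Gd⁴/(8D³k) = (77.3×10³)(11.0⁴)/(8·135.0³·6.4) = 8.984 → N_a = 9
Actual rate k = Gd⁴/(8D³·9) = 6.3888 N/mm
Working load F = kδ = 6.3888·29 = 185.27 N
C = 135.0/11.0 = 12.2727; K_W = (4C−1)/(4C−4)+0.615/C = 1.1166
τ_max = K_W·8FD/(πd³) = 1.1166·47.853 = 53.435 MPa
τ_max > 36.9 MPa → exceeds allowable

(a) 9 coils; (b) NO, τ_max = 53.4 MPa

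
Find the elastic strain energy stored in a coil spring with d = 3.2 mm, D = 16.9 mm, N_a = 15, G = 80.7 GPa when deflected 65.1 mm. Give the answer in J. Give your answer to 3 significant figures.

k = Gd⁴/(8D³N_a) = (80.7×10³)(3.2⁴)/(8·16.9³·15) = 14.609 N/mm
U = ½kδ² = 0.5 × 14.609 × 65.1² = 30957 N·mm = 30.957 J

31.0 J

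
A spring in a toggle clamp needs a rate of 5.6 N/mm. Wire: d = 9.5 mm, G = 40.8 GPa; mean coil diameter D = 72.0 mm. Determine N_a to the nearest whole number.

N_a = Gd⁴/(8D³k) = (40.8×10³ × 9.5⁴)/(8 × 72.0³ × 5.6)
    = 3.32319e+08 / 1.67215e+07 = 19.87 → 20 coils

20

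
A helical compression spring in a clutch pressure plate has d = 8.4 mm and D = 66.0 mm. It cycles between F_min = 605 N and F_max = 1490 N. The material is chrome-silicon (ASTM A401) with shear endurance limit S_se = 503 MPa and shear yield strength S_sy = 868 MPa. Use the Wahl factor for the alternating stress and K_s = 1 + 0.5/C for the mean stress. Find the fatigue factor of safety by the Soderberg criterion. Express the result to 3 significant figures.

1.51

C = D/d = 66.0/8.4 = 7.8571; K_W = (4C−1)/(4C−4)+0.615/C = 1.1876; K_s = 1+0.5/C = 1.0636
F_a = (F_max−F_min)/2 = 442.5 N; F_m = (F_max+F_min)/2 = 1047.5 N
τ_a = K_W·8F_aD/(πd³) = 1.1876 × 125.48 = 149.02 MPa
τ_m = K_s·8F_mD/(πd³) = 1.0636 × 297.03 = 315.93 MPa
Soderberg: 1/n_f = τ_a/S_se + τ_m/S_sy = 149.02/503 + 315.93/868 = 0.29626 + 0.36398 = 0.66024
n_f = 1/0.66024 = 1.515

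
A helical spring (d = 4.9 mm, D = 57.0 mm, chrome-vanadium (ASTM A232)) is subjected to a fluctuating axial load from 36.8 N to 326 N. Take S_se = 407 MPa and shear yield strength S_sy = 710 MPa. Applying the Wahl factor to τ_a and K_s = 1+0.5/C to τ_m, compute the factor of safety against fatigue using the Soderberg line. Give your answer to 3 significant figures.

C = D/d = 57.0/4.9 = 11.6327; K_W = (4C−1)/(4C−4)+0.615/C = 1.1234; K_s = 1+0.5/C = 1.0430
F_a = (F_max−F_min)/2 = 144.6 N; F_m = (F_max+F_min)/2 = 181.4 N
τ_a = K_W·8F_aD/(πd³) = 1.1234 × 178.4 = 200.42 MPa
τ_m = K_s·8F_mD/(πd³) = 1.0430 × 223.8 = 233.42 MPa
Soderberg: 1/n_f = τ_a/S_se + τ_m/S_sy = 200.42/407 + 233.42/710 = 0.49242 + 0.32876 = 0.82118
n_f = 1/0.82118 = 1.218

1.22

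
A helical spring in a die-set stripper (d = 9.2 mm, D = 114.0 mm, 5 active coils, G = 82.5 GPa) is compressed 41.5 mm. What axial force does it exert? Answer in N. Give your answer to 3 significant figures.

k = Gd⁴/(8D³N_a) = (82.5×10³)(9.2⁴)/(8·114.0³·5) = 9.9731 N/mm
F = k·δ = 9.9731 × 41.5 = 413.88 N

414 N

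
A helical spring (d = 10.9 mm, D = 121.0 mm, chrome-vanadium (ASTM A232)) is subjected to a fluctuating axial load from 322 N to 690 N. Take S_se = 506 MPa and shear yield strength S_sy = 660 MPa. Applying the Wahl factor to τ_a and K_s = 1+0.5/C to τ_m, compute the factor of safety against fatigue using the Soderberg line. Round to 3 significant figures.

C = D/d = 121.0/10.9 = 11.1009; K_W = (4C−1)/(4C−4)+0.615/C = 1.1297; K_s = 1+0.5/C = 1.0450
F_a = (F_max−F_min)/2 = 184 N; F_m = (F_max+F_min)/2 = 506 N
τ_a = K_W·8F_aD/(πd³) = 1.1297 × 43.779 = 49.455 MPa
τ_m = K_s·8F_mD/(πd³) = 1.0450 × 120.39 = 125.81 MPa
Soderberg: 1/n_f = τ_a/S_se + τ_m/S_sy = 49.455/506 + 125.81/660 = 0.09774 + 0.19063 = 0.28836
n_f = 1/0.28836 = 3.468

3.47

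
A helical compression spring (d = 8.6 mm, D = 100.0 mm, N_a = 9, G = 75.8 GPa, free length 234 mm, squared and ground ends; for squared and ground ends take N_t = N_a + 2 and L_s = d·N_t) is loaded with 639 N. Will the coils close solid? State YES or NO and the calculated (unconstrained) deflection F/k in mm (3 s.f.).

NO, δ = 111 mm

k = Gd⁴/(8D³N_a) = (75.8×10³)(8.6⁴)/(8·100.0³·9) = 5.7588 N/mm
N_t = 11; L_s = 8.6·11 = 94.6 mm; δ_solid = L₀ − L_s = 234 − 94.6 = 139.4 mm
δ = F/k = 639/5.7588 = 110.96 mm
δ < δ_solid → spring does not go solid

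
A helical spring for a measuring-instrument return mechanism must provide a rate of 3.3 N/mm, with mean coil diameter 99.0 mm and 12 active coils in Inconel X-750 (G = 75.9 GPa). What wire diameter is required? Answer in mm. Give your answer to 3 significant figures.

d = (8D³N_a·k / G)^(1/4) = (8·99.0³·12·3.3 / (75.9×10³))^0.25
  = (4049.9)^0.25 = 7.9774 mm

7.98 mm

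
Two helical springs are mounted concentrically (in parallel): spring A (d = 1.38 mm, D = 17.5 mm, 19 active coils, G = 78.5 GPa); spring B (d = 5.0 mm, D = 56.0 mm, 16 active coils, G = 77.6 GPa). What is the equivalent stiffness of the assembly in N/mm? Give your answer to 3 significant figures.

k_A = Gd⁴/(8D³N_a) = (78.5×10³)(1.38⁴)/(8·17.5³·19) = 0.34948 N/mm
k_B = Gd⁴/(8D³N_a) = (77.6×10³)(5.0⁴)/(8·56.0³·16) = 2.1576 N/mm
Parallel: k_eq = 0.34948 + 2.1576 = 2.5071 N/mm

2.51 N/mm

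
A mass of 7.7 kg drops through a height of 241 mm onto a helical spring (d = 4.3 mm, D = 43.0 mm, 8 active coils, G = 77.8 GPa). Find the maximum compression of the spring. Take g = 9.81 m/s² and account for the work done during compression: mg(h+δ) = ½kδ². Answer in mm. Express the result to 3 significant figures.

k = Gd⁴/(8D³N_a) = (77.8×10³)(4.3⁴)/(8·43.0³·8) = 5.2272 N/mm
W = mg = 7.7 × 9.81 = 75.537 N
½kδ² − Wδ − Wh = 0 → δ = (W + √(W² + 2kWh))/k
δ = (75.537 + √(5705.8 + 190316))/5.2272 = (75.537 + 442.74)/5.2272 = 99.151 mm

99.2 mm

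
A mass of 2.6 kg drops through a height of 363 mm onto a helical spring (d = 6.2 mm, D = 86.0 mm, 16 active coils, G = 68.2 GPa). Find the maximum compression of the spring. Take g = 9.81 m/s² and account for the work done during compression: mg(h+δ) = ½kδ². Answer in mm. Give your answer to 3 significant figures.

145 mm

k = Gd⁴/(8D³N_a) = (68.2×10³)(6.2⁴)/(8·86.0³·16) = 1.2378 N/mm
W = mg = 2.6 × 9.81 = 25.506 N
½kδ² − Wδ − Wh = 0 → δ = (W + √(W² + 2kWh))/k
δ = (25.506 + √(650.56 + 22920.5))/1.2378 = (25.506 + 153.53)/1.2378 = 144.64 mm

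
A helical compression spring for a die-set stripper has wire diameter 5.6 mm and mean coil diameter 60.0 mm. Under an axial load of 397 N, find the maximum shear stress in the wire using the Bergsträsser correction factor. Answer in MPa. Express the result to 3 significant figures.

Spring index C = D/d = 60.0/5.6 = 10.7143
K_B = (4C+2)/(4C−3) = 44.857/39.857 = 1.1254
τ₀ = 8FD/(πd³) = 8·397·60.0/(π·5.6³) = 190560/551.71 = 345.4 MPa
τ_max = K·τ₀ = 1.1254 × 345.4 = 388.73 MPa

389 MPa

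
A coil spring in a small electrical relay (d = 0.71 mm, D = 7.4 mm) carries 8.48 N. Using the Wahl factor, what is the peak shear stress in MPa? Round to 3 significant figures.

508 MPa

Spring index C = D/d = 7.4/0.71 = 10.4225
K_W = (4C−1)/(4C−4) + 0.615/C = 40.690/37.690 + 0.0590 = 1.1386
τ₀ = 8FD/(πd³) = 8·8.48·7.4/(π·0.71³) = 502.016/1.1244 = 446.47 MPa
τ_max = K·τ₀ = 1.1386 × 446.47 = 508.35 MPa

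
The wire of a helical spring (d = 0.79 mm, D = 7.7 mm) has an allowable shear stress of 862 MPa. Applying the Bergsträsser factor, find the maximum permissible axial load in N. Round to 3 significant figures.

C = D/d = 7.7/0.79 = 9.7468
K_B = (4C+2)/(4C−3) = 40.987/35.987 = 1.1389
τ_max = K·8FD/(πd³) → F_max = τ_allow·πd³/(8DK)
F_max = 862·π·0.79³/(8·7.7·1.1389) = 1335.2/70.159 = 19.031 N

19.0 N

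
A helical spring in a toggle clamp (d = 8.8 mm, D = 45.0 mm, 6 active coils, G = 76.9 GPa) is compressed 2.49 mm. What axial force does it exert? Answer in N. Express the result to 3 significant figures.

263 N

k = Gd⁴/(8D³N_a) = (76.9×10³)(8.8⁴)/(8·45.0³·6) = 105.43 N/mm
F = k·δ = 105.43 × 2.49 = 262.53 N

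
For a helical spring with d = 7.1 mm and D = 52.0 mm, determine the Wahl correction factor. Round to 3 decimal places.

1.203

C = D/d = 52.0/7.1 = 7.3239
K_W = (4C−1)/(4C−4) + 0.615/C = 28.296/25.296 + 0.0840 = 1.2026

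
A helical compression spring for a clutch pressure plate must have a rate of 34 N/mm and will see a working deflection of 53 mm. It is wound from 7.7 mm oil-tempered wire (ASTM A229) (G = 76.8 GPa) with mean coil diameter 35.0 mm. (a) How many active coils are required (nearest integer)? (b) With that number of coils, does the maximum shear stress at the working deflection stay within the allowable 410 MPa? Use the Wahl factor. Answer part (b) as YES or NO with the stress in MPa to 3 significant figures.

N_a = Gd⁴/(8D³k) = (76.8×10³)(7.7⁴)/(8·35.0³·34) = 23.15 → N_a = 23
Actual rate k = Gd⁴/(8D³·23) = 34.222 N/mm
Working load F = kδ = 34.222·53 = 1813.8 N
C = 35.0/7.7 = 4.5455; K_W = (4C−1)/(4C−4)+0.615/C = 1.3468
τ_max = K_W·8FD/(πd³) = 1.3468·354.09 = 476.9 MPa
τ_max > 410 MPa → exceeds allowable

(a) 23 coils; (b) NO, τ_max = 477 MPa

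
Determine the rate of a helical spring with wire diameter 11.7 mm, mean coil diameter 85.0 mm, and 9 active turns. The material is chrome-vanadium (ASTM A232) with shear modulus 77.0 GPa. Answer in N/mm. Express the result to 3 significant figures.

k = Gd⁴/(8D³N_a) = (77.0×10³ × 11.7⁴) / (8 × 85.0³ × 9)
  = 1.44289e+09 / 4.4217e+07 = 32.632 N/mm

32.6 N/mm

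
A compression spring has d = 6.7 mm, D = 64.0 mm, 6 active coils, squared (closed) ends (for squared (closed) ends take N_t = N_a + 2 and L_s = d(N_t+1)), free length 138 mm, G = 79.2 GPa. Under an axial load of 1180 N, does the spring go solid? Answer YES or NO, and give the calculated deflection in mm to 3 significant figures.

YES, δ = 93.0 mm

k = Gd⁴/(8D³N_a) = (79.2×10³)(6.7⁴)/(8·64.0³·6) = 12.684 N/mm
N_t = 8; L_s = 6.7·9 = 60.3 mm; δ_solid = L₀ − L_s = 138 − 60.3 = 77.7 mm
δ = F/k = 1180/12.684 = 93.033 mm
δ ≥ δ_solid → spring goes solid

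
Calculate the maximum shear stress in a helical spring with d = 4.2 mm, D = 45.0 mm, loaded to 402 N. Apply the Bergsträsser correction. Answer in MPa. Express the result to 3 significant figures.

Spring index C = D/d = 45.0/4.2 = 10.7143
K_B = (4C+2)/(4C−3) = 44.857/39.857 = 1.1254
τ₀ = 8FD/(πd³) = 8·402·45.0/(π·4.2³) = 144720/232.75 = 621.77 MPa
τ_max = K·τ₀ = 1.1254 × 621.77 = 699.77 MPa

700 MPa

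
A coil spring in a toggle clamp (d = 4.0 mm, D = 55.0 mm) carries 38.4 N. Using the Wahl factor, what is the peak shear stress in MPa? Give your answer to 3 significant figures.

Spring index C = D/d = 55.0/4.0 = 13.7500
K_W = (4C−1)/(4C−4) + 0.615/C = 54.000/51.000 + 0.0447 = 1.1036
τ₀ = 8FD/(πd³) = 8·38.4·55.0/(π·4.0³) = 16896/201.06 = 84.034 MPa
τ_max = K·τ₀ = 1.1036 × 84.034 = 92.736 MPa

92.7 MPa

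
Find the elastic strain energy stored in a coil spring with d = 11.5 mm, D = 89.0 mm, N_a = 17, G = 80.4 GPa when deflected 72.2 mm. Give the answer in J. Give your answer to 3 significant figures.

k = Gd⁴/(8D³N_a) = (80.4×10³)(11.5⁴)/(8·89.0³·17) = 14.667 N/mm
U = ½kδ² = 0.5 × 14.667 × 72.2² = 38228 N·mm = 38.228 J

38.2 J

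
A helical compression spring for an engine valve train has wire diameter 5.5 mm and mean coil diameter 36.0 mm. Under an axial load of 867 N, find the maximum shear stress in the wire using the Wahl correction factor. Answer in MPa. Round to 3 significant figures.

Spring index C = D/d = 36.0/5.5 = 6.5455
K_W = (4C−1)/(4C−4) + 0.615/C = 25.182/22.182 + 0.0940 = 1.2292
τ₀ = 8FD/(πd³) = 8·867·36.0/(π·5.5³) = 249696/522.68 = 477.72 MPa
τ_max = K·τ₀ = 1.2292 × 477.72 = 587.22 MPa

587 MPa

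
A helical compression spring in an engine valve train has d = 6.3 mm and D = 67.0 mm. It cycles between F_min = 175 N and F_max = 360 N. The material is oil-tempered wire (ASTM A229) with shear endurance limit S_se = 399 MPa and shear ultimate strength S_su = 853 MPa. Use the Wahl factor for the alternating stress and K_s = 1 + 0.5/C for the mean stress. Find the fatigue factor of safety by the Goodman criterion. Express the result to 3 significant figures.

C = D/d = 67.0/6.3 = 10.6349; K_W = (4C−1)/(4C−4)+0.615/C = 1.1357; K_s = 1+0.5/C = 1.0470
F_a = (F_max−F_min)/2 = 92.5 N; F_m = (F_max+F_min)/2 = 267.5 N
τ_a = K_W·8F_aD/(πd³) = 1.1357 × 63.115 = 71.678 MPa
τ_m = K_s·8F_mD/(πd³) = 1.0470 × 182.52 = 191.1 MPa
Goodman: 1/n_f = τ_a/S_se + τ_m/S_su = 71.678/399 + 191.1/853 = 0.17964 + 0.22404 = 0.40368
n_f = 1/0.40368 = 2.477

2.48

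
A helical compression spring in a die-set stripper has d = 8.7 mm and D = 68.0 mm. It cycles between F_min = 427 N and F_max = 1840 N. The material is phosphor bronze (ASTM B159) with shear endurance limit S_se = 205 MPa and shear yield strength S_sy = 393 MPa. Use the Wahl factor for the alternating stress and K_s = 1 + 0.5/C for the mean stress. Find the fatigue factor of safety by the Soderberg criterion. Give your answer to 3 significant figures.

0.531

C = D/d = 68.0/8.7 = 7.8161; K_W = (4C−1)/(4C−4)+0.615/C = 1.1887; K_s = 1+0.5/C = 1.0640
F_a = (F_max−F_min)/2 = 706.5 N; F_m = (F_max+F_min)/2 = 1133.5 N
τ_a = K_W·8F_aD/(πd³) = 1.1887 × 185.78 = 220.84 MPa
τ_m = K_s·8F_mD/(πd³) = 1.0640 × 298.07 = 317.13 MPa
Soderberg: 1/n_f = τ_a/S_se + τ_m/S_sy = 220.84/205 + 317.13/393 = 1.07728 + 0.80696 = 1.8842
n_f = 1/1.8842 = 0.5307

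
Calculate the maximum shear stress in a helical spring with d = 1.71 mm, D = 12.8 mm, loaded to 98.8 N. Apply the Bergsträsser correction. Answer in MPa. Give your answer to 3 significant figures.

Spring index C = D/d = 12.8/1.71 = 7.4854
K_B = (4C+2)/(4C−3) = 31.942/26.942 = 1.1856
τ₀ = 8FD/(πd³) = 8·98.8·12.8/(π·1.71³) = 10117.1/15.709 = 644.05 MPa
τ_max = K·τ₀ = 1.1856 × 644.05 = 763.58 MPa

764 MPa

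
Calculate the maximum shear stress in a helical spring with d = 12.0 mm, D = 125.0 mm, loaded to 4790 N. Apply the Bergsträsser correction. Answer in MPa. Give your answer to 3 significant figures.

996 MPa

Spring index C = D/d = 125.0/12.0 = 10.4167
K_B = (4C+2)/(4C−3) = 43.667/38.667 = 1.1293
τ₀ = 8FD/(πd³) = 8·4790·125.0/(π·12.0³) = 4.79e+06/5428.7 = 882.35 MPa
τ_max = K·τ₀ = 1.1293 × 882.35 = 996.45 MPa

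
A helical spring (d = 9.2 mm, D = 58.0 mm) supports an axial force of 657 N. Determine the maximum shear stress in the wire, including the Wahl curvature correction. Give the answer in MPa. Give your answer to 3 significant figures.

154 MPa

Spring index C = D/d = 58.0/9.2 = 6.3043
K_W = (4C−1)/(4C−4) + 0.615/C = 24.217/21.217 + 0.0976 = 1.2389
τ₀ = 8FD/(πd³) = 8·657·58.0/(π·9.2³) = 304848/2446.3 = 124.61 MPa
τ_max = K·τ₀ = 1.2389 × 124.61 = 154.39 MPa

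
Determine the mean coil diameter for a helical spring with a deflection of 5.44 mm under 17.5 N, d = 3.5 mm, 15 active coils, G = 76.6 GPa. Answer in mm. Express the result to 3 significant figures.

31.0 mm

Required rate k = F/δ = 17.5/5.44 = 3.2169 N/mm
D = (Gd⁴/(8N_a·k))^(1/3) = (76.6×10³·3.5⁴/(8·15·3.2169))^(1/3)
  = (29777)^(1/3) = 30.9951 mm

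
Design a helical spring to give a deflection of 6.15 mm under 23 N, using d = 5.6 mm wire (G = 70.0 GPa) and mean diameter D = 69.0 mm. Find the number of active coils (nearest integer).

7

Required rate k = F/δ = 23/6.15 = 3.7398 N/mm
N_a = Gd⁴/(8D³k) = (70.0×10³ × 5.6⁴)/(8 × 69.0³ × 3.7398)
    = 6.88415e+07 / 9.82856e+06 = 7.004 → 7 coils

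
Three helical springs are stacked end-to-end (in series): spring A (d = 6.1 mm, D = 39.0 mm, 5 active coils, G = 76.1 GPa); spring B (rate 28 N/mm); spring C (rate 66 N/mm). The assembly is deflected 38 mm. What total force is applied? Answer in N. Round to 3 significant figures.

518 N

k_A = Gd⁴/(8D³N_a) = (76.1×10³)(6.1⁴)/(8·39.0³·5) = 44.407 N/mm
Series: 1/k_eq = 1/44.407 + 1/28 + 1/66 = 0.073385; k_eq = 13.627 N/mm
F = k_eq·δ = 13.627·38 = 517.82 N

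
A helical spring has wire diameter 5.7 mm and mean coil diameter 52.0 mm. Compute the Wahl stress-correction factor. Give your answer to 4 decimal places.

1.1597

C = D/d = 52.0/5.7 = 9.1228
K_W = (4C−1)/(4C−4) + 0.615/C = 35.491/32.491 + 0.0674 = 1.1597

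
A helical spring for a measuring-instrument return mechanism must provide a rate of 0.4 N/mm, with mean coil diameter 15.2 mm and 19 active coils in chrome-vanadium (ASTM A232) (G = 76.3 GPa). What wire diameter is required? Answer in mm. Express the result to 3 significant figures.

1.29 mm

d = (8D³N_a·k / G)^(1/4) = (8·15.2³·19·0.4 / (76.3×10³))^0.25
  = (2.7984)^0.25 = 1.2934 mm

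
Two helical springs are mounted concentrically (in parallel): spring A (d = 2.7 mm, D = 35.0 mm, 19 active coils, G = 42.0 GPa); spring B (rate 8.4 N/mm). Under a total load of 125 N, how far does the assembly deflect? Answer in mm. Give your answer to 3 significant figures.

k_A = Gd⁴/(8D³N_a) = (42.0×10³)(2.7⁴)/(8·35.0³·19) = 0.3425 N/mm
Parallel: k_eq = 0.3425 + 8.4 = 8.7425 N/mm
δ = F/k_eq = 125/8.7425 = 14.298 mm

14.3 mm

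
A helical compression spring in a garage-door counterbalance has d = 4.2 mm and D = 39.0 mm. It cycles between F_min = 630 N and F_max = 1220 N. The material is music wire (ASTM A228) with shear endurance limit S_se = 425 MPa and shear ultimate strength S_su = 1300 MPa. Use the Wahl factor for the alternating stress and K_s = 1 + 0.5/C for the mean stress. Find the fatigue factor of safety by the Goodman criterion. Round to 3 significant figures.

C = D/d = 39.0/4.2 = 9.2857; K_W = (4C−1)/(4C−4)+0.615/C = 1.1567; K_s = 1+0.5/C = 1.0538
F_a = (F_max−F_min)/2 = 295 N; F_m = (F_max+F_min)/2 = 925 N
τ_a = K_W·8F_aD/(πd³) = 1.1567 × 395.44 = 457.42 MPa
τ_m = K_s·8F_mD/(πd³) = 1.0538 × 1239.9 = 1306.7 MPa
Goodman: 1/n_f = τ_a/S_se + τ_m/S_su = 457.42/425 + 1306.7/1300 = 1.07629 + 1.00515 = 2.0814
n_f = 1/2.0814 = 0.4804

0.480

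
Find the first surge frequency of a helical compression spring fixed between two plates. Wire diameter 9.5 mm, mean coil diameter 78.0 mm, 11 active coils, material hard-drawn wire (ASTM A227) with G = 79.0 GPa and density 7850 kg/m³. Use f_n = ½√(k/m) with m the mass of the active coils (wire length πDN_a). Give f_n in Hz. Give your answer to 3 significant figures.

k = Gd⁴/(8D³N_a) = (79.0×10³)(9.5⁴)/(8·78.0³·11) = 15.408 N/mm = 15408 N/m
Wire length L = πDN_a = π·78.0·11 = 2695.5 mm
m = ρ·(πd²/4)·L = 7850 × 70.882×10⁻⁶ m² × 2.6955 m = 1.4998 kg
f_n = ½√(k/m) = 0.5·√(15408/1.4998) = 0.5·√(10273) = 50.679 Hz

50.7 Hz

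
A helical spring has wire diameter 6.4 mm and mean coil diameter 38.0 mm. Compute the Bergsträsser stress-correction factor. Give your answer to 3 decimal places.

1.241

C = D/d = 38.0/6.4 = 5.9375
K_B = (4C+2)/(4C−3) = 25.750/20.750 = 1.2410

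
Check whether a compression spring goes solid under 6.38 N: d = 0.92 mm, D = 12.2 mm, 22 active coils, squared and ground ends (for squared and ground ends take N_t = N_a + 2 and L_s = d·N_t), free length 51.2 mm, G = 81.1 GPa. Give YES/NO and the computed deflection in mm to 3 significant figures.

YES, δ = 35.1 mm

k = Gd⁴/(8D³N_a) = (81.1×10³)(0.92⁴)/(8·12.2³·22) = 0.18179 N/mm
N_t = 24; L_s = 0.92·24 = 22.08 mm; δ_solid = L₀ − L_s = 51.2 − 22.08 = 29.12 mm
δ = F/k = 6.38/0.18179 = 35.095 mm
δ ≥ δ_solid → spring goes solid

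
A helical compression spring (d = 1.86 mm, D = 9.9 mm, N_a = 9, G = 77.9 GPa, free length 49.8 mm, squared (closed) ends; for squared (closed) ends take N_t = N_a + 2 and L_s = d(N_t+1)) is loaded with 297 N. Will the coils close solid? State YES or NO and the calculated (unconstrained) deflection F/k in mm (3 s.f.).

k = Gd⁴/(8D³N_a) = (77.9×10³)(1.86⁴)/(8·9.9³·9) = 13.346 N/mm
N_t = 11; L_s = 1.86·12 = 22.32 mm; δ_solid = L₀ − L_s = 49.8 − 22.32 = 27.48 mm
δ = F/k = 297/13.346 = 22.254 mm
δ < δ_solid → spring does not go solid

NO, δ = 22.3 mm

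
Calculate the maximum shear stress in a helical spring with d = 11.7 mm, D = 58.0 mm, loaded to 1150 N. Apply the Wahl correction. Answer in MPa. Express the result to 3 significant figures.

139 MPa

Spring index C = D/d = 58.0/11.7 = 4.9573
K_W = (4C−1)/(4C−4) + 0.615/C = 18.829/15.829 + 0.1241 = 1.3136
τ₀ = 8FD/(πd³) = 8·1150·58.0/(π·11.7³) = 533600/5031.6 = 106.05 MPa
τ_max = K·τ₀ = 1.3136 × 106.05 = 139.3 MPa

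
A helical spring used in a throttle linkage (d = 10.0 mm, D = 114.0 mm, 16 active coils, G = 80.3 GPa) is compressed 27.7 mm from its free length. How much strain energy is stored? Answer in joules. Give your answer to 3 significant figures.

k = Gd⁴/(8D³N_a) = (80.3×10³)(10.0⁴)/(8·114.0³·16) = 4.2344 N/mm
U = ½kδ² = 0.5 × 4.2344 × 27.7² = 1624.5 N·mm = 1.6245 J

1.62 J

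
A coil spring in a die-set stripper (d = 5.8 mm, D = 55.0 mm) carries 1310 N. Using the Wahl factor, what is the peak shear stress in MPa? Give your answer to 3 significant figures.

1080 MPa

Spring index C = D/d = 55.0/5.8 = 9.4828
K_W = (4C−1)/(4C−4) + 0.615/C = 36.931/33.931 + 0.0649 = 1.1533
τ₀ = 8FD/(πd³) = 8·1310·55.0/(π·5.8³) = 576400/612.96 = 940.35 MPa
τ_max = K·τ₀ = 1.1533 × 940.35 = 1084.5 MPa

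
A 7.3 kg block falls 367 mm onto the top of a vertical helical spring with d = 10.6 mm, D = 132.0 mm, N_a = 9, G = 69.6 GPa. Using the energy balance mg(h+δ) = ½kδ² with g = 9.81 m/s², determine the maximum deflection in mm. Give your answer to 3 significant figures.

k = Gd⁴/(8D³N_a) = (69.6×10³)(10.6⁴)/(8·132.0³·9) = 5.3061 N/mm
W = mg = 7.3 × 9.81 = 71.613 N
½kδ² − Wδ − Wh = 0 → δ = (W + √(W² + 2kWh))/k
δ = (71.613 + √(5128.4 + 278911))/5.3061 = (71.613 + 532.95)/5.3061 = 113.94 mm

114 mm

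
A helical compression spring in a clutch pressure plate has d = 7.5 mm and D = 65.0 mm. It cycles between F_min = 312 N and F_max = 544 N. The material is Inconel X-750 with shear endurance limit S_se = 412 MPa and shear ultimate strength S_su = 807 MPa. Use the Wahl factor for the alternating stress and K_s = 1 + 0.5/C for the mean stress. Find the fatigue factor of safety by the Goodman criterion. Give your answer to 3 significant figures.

2.86

C = D/d = 65.0/7.5 = 8.6667; K_W = (4C−1)/(4C−4)+0.615/C = 1.1688; K_s = 1+0.5/C = 1.0577
F_a = (F_max−F_min)/2 = 116 N; F_m = (F_max+F_min)/2 = 428 N
τ_a = K_W·8F_aD/(πd³) = 1.1688 × 45.512 = 53.194 MPa
τ_m = K_s·8F_mD/(πd³) = 1.0577 × 167.92 = 177.61 MPa
Goodman: 1/n_f = τ_a/S_se + τ_m/S_su = 53.194/412 + 177.61/807 = 0.12911 + 0.22009 = 0.3492
n_f = 1/0.3492 = 2.864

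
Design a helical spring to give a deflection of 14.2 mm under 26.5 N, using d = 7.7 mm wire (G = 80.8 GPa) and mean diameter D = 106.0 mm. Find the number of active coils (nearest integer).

16

Required rate k = F/δ = 26.5/14.2 = 1.8662 N/mm
N_a = Gd⁴/(8D³k) = (80.8×10³ × 7.7⁴)/(8 × 106.0³ × 1.8662)
    = 2.84037e+08 / 1.77814e+07 = 15.97 → 16 coils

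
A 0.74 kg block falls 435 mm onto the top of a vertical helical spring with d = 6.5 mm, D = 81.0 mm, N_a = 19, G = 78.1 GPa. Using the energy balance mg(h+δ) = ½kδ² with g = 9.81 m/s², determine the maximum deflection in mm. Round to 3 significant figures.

k = Gd⁴/(8D³N_a) = (78.1×10³)(6.5⁴)/(8·81.0³·19) = 1.7259 N/mm
W = mg = 0.74 × 9.81 = 7.2594 N
½kδ² − Wδ − Wh = 0 → δ = (W + √(W² + 2kWh))/k
δ = (7.2594 + √(52.699 + 10900))/1.7259 = (7.2594 + 104.66)/1.7259 = 64.846 mm

64.8 mm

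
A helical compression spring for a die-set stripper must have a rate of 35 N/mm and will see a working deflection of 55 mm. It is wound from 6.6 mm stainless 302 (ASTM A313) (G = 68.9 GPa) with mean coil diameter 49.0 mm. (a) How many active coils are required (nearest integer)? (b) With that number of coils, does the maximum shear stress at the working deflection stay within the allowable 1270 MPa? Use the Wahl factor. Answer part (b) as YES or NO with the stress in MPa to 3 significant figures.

N_a = Gd⁴/(8D³k) = (68.9×10³)(6.6⁴)/(8·49.0³·35) = 3.969 → N_a = 4
Actual rate k = Gd⁴/(8D³·4) = 34.726 N/mm
Working load F = kδ = 34.726·55 = 1909.9 N
C = 49.0/6.6 = 7.4242; K_W = (4C−1)/(4C−4)+0.615/C = 1.1996
τ_max = K_W·8FD/(πd³) = 1.1996·828.94 = 994.38 MPa
τ_max ≤ 1270 MPa → acceptable

(a) 4 coils; (b) YES, τ_max = 994 MPa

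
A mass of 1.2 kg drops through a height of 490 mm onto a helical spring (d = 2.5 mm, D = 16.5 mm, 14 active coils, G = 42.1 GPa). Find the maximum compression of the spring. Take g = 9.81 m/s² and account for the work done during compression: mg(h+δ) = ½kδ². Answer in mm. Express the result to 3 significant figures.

k = Gd⁴/(8D³N_a) = (42.1×10³)(2.5⁴)/(8·16.5³·14) = 3.2687 N/mm
W = mg = 1.2 × 9.81 = 11.772 N
½kδ² − Wδ − Wh = 0 → δ = (W + √(W² + 2kWh))/k
δ = (11.772 + √(138.58 + 37709.3))/3.2687 = (11.772 + 194.55)/3.2687 = 63.119 mm

63.1 mm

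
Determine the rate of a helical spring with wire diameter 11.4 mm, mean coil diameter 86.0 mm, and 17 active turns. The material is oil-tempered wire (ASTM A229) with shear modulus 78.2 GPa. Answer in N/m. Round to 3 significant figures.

k = Gd⁴/(8D³N_a) = (78.2×10³ × 11.4⁴) / (8 × 86.0³ × 17)
  = 1.32077e+09 / 8.65036e+07 = 15.268 N/mm = 15268 N/m

15300 N/m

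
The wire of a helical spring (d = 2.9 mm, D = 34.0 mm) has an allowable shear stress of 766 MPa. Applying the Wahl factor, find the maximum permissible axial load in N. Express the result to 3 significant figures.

192 N

C = D/d = 34.0/2.9 = 11.7241
K_W = (4C−1)/(4C−4) + 0.615/C = 45.897/42.897 + 0.0525 = 1.1224
τ_max = K·8FD/(πd³) → F_max = τ_allow·πd³/(8DK)
F_max = 766·π·2.9³/(8·34.0·1.1224) = 58691/305.29 = 192.25 N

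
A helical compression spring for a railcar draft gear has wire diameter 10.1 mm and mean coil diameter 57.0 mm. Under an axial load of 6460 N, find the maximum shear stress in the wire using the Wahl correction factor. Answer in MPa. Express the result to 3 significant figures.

1160 MPa

Spring index C = D/d = 57.0/10.1 = 5.6436
K_W = (4C−1)/(4C−4) + 0.615/C = 21.574/18.574 + 0.1090 = 1.2705
τ₀ = 8FD/(πd³) = 8·6460·57.0/(π·10.1³) = 2.94576e+06/3236.8 = 910.09 MPa
τ_max = K·τ₀ = 1.2705 × 910.09 = 1156.3 MPa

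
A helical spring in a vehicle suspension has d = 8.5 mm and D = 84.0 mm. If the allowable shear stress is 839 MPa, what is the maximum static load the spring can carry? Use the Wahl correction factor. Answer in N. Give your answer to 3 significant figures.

C = D/d = 84.0/8.5 = 9.8824
K_W = (4C−1)/(4C−4) + 0.615/C = 38.529/35.529 + 0.0622 = 1.1467
τ_max = K·8FD/(πd³) → F_max = τ_allow·πd³/(8DK)
F_max = 839·π·8.5³/(8·84.0·1.1467) = 1.6187e+06/770.56 = 2100.7 N

2100 N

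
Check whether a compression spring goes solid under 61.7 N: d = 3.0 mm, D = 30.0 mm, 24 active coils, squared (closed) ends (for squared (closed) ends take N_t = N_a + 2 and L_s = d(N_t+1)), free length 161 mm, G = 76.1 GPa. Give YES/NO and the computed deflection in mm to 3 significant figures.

NO, δ = 51.9 mm

k = Gd⁴/(8D³N_a) = (76.1×10³)(3.0⁴)/(8·30.0³·24) = 1.1891 N/mm
N_t = 26; L_s = 3.0·27 = 81 mm; δ_solid = L₀ − L_s = 161 − 81 = 80 mm
δ = F/k = 61.7/1.1891 = 51.89 mm
δ < δ_solid → spring does not go solid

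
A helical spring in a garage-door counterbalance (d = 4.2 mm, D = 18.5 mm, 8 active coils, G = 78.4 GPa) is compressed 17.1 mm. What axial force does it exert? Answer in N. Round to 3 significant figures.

k = Gd⁴/(8D³N_a) = (78.4×10³)(4.2⁴)/(8·18.5³·8) = 60.203 N/mm
F = k·δ = 60.203 × 17.1 = 1029.5 N

1030 N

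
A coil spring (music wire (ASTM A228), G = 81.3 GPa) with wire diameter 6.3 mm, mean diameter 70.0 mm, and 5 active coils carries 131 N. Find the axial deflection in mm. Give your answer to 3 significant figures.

14.0 mm

k = Gd⁴/(8D³N_a) = (81.3×10³)(6.3⁴)/(8·70.0³·5) = 9.3347 N/mm
δ = F/k = 131 / 9.3347 = 14.034 mm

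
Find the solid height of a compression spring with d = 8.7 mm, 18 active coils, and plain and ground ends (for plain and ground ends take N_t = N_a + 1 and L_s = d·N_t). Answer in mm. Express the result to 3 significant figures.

165 mm

plain and ground ends: N_t = N_a + 1 = 18 + 1 = 19
L_s = d·N_t = 8.7 × 19 = 165.3 mm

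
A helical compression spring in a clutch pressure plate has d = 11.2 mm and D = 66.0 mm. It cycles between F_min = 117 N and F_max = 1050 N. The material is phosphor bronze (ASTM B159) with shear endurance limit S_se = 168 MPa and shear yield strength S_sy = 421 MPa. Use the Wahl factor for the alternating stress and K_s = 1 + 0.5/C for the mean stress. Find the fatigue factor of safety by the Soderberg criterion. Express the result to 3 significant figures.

1.67

C = D/d = 66.0/11.2 = 5.8929; K_W = (4C−1)/(4C−4)+0.615/C = 1.2576; K_s = 1+0.5/C = 1.0848
F_a = (F_max−F_min)/2 = 466.5 N; F_m = (F_max+F_min)/2 = 583.5 N
τ_a = K_W·8F_aD/(πd³) = 1.2576 × 55.806 = 70.184 MPa
τ_m = K_s·8F_mD/(πd³) = 1.0848 × 69.802 = 75.725 MPa
Soderberg: 1/n_f = τ_a/S_se + τ_m/S_sy = 70.184/168 + 75.725/421 = 0.41776 + 0.17987 = 0.59763
n_f = 1/0.59763 = 1.673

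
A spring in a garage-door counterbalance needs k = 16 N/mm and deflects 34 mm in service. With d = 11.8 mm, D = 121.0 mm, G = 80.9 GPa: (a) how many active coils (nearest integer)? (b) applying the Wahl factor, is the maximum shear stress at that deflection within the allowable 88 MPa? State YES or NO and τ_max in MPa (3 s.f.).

(a) 7 coils; (b) NO, τ_max = 115 MPa

N_a = Gd⁴/(8D³k) = (80.9×10³)(11.8⁴)/(8·121.0³·16) = 6.917 → N_a = 7
Actual rate k = Gd⁴/(8D³·7) = 15.81 N/mm
Working load F = kδ = 15.81·34 = 537.54 N
C = 121.0/11.8 = 10.2542; K_W = (4C−1)/(4C−4)+0.615/C = 1.1410
τ_max = K_W·8FD/(πd³) = 1.1410·100.81 = 115.02 MPa
τ_max > 88 MPa → exceeds allowable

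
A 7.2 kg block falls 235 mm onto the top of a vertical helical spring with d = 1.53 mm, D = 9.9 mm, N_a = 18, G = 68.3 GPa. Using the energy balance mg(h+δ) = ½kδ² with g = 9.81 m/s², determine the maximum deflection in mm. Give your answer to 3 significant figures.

k = Gd⁴/(8D³N_a) = (68.3×10³)(1.53⁴)/(8·9.9³·18) = 2.6787 N/mm
W = mg = 7.2 × 9.81 = 70.632 N
½kδ² − Wδ − Wh = 0 → δ = (W + √(W² + 2kWh))/k
δ = (70.632 + √(4988.9 + 88923.7))/2.6787 = (70.632 + 306.45)/2.6787 = 140.77 mm

141 mm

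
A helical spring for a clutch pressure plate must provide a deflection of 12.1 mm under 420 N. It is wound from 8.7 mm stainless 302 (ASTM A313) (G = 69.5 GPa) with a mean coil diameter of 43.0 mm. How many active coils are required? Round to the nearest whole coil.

Required rate k = F/δ = 420/12.1 = 34.711 N/mm
N_a = Gd⁴/(8D³k) = (69.5×10³ × 8.7⁴)/(8 × 43.0³ × 34.711)
    = 3.98164e+08 / 2.2078e+07 = 18.03 → 18 coils

18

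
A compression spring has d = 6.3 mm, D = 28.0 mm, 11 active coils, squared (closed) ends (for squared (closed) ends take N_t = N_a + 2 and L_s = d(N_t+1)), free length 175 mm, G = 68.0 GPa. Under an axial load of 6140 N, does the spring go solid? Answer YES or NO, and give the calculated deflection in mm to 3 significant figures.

k = Gd⁴/(8D³N_a) = (68.0×10³)(6.3⁴)/(8·28.0³·11) = 55.452 N/mm
N_t = 13; L_s = 6.3·14 = 88.2 mm; δ_solid = L₀ − L_s = 175 − 88.2 = 86.8 mm
δ = F/k = 6140/55.452 = 110.73 mm
δ ≥ δ_solid → spring goes solid

YES, δ = 111 mm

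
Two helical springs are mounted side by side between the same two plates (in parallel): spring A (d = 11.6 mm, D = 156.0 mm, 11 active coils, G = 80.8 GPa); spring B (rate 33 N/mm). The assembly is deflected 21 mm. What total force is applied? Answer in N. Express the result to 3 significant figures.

k_A = Gd⁴/(8D³N_a) = (80.8×10³)(11.6⁴)/(8·156.0³·11) = 4.3791 N/mm
Parallel: k_eq = 4.3791 + 33 = 37.379 N/mm
F = k_eq·δ = 37.379·21 = 784.96 N

785 N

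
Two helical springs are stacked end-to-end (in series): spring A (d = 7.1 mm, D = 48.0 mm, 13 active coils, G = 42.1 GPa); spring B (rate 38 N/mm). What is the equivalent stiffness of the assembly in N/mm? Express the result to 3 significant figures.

7.47 N/mm

k_A = Gd⁴/(8D³N_a) = (42.1×10³)(7.1⁴)/(8·48.0³·13) = 9.3016 N/mm
Series: 1/k_eq = 1/9.3016 + 1/38 = 0.13382; k_eq = 7.4725 N/mm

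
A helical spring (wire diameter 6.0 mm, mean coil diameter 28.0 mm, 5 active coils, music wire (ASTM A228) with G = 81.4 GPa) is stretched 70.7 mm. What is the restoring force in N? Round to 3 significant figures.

8490 N

k = Gd⁴/(8D³N_a) = (81.4×10³)(6.0⁴)/(8·28.0³·5) = 120.14 N/mm
F = k·δ = 120.14 × 70.7 = 8494 N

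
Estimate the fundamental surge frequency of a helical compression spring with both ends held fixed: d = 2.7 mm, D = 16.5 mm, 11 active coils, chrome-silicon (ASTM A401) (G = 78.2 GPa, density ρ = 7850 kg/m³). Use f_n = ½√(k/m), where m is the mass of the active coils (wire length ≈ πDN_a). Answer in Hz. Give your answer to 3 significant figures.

320 Hz

k = Gd⁴/(8D³N_a) = (78.2×10³)(2.7⁴)/(8·16.5³·11) = 10.513 N/mm = 10513 N/m
Wire length L = πDN_a = π·16.5·11 = 570.2 mm
m = ρ·(πd²/4)·L = 7850 × 5.7256×10⁻⁶ m² × 0.5702 m = 0.025628 kg
f_n = ½√(k/m) = 0.5·√(10513/0.025628) = 0.5·√(4.1022e+05) = 320.24 Hz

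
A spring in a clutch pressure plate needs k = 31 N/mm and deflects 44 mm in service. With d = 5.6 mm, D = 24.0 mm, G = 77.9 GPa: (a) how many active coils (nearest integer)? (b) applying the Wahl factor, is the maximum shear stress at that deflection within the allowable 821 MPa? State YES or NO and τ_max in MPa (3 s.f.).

N_a = Gd⁴/(8D³k) = (77.9×10³)(5.6⁴)/(8·24.0³·31) = 22.35 → N_a = 22
Actual rate k = Gd⁴/(8D³·22) = 31.488 N/mm
Working load F = kδ = 31.488·44 = 1385.5 N
C = 24.0/5.6 = 4.2857; K_W = (4C−1)/(4C−4)+0.615/C = 1.3718
τ_max = K_W·8FD/(πd³) = 1.3718·482.15 = 661.4 MPa
τ_max ≤ 821 MPa → acceptable

(a) 22 coils; (b) YES, τ_max = 661 MPa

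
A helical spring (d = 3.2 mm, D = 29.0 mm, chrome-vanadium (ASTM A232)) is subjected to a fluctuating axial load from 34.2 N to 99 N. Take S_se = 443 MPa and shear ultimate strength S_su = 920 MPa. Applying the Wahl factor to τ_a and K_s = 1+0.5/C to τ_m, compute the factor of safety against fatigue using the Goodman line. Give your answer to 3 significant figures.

C = D/d = 29.0/3.2 = 9.0625; K_W = (4C−1)/(4C−4)+0.615/C = 1.1609; K_s = 1+0.5/C = 1.0552
F_a = (F_max−F_min)/2 = 32.4 N; F_m = (F_max+F_min)/2 = 66.6 N
τ_a = K_W·8F_aD/(πd³) = 1.1609 × 73.019 = 84.766 MPa
τ_m = K_s·8F_mD/(πd³) = 1.0552 × 150.09 = 158.37 MPa
Goodman: 1/n_f = τ_a/S_se + τ_m/S_su = 84.766/443 + 158.37/920 = 0.19135 + 0.17215 = 0.36349
n_f = 1/0.36349 = 2.751

2.75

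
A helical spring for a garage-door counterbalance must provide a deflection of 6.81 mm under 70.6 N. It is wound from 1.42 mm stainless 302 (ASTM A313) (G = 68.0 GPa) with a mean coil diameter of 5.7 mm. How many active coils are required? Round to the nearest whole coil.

18

Required rate k = F/δ = 70.6/6.81 = 10.367 N/mm
N_a = Gd⁴/(8D³k) = (68.0×10³ × 1.42⁴)/(8 × 5.7³ × 10.367)
    = 276479 / 15359.3 = 18 → 18 coils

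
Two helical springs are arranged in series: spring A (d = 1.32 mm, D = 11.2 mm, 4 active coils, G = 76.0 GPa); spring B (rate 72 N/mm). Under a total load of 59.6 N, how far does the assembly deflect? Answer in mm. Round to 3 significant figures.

k_A = Gd⁴/(8D³N_a) = (76.0×10³)(1.32⁴)/(8·11.2³·4) = 5.1322 N/mm
Series: 1/k_eq = 1/5.1322 + 1/72 = 0.20874; k_eq = 4.7907 N/mm
δ = F/k_eq = 59.6/4.7907 = 12.441 mm

12.4 mm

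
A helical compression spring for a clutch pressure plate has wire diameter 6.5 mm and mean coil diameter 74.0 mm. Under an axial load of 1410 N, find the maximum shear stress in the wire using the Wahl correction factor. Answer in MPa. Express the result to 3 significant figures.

1090 MPa

Spring index C = D/d = 74.0/6.5 = 11.3846
K_W = (4C−1)/(4C−4) + 0.615/C = 44.538/41.538 + 0.0540 = 1.1262
τ₀ = 8FD/(πd³) = 8·1410·74.0/(π·6.5³) = 834720/862.76 = 967.5 MPa
τ_max = K·τ₀ = 1.1262 × 967.5 = 1089.6 MPa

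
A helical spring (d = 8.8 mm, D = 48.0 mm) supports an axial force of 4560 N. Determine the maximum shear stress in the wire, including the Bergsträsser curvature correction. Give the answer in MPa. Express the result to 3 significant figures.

Spring index C = D/d = 48.0/8.8 = 5.4545
K_B = (4C+2)/(4C−3) = 23.818/18.818 = 1.2657
τ₀ = 8FD/(πd³) = 8·4560·48.0/(π·8.8³) = 1.75104e+06/2140.9 = 817.9 MPa
τ_max = K·τ₀ = 1.2657 × 817.9 = 1035.2 MPa

1040 MPa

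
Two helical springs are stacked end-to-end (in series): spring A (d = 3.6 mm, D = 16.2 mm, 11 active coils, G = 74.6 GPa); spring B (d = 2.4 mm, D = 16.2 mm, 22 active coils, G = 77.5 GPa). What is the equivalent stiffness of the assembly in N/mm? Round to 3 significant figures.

k_A = Gd⁴/(8D³N_a) = (74.6×10³)(3.6⁴)/(8·16.2³·11) = 33.49 N/mm
k_B = Gd⁴/(8D³N_a) = (77.5×10³)(2.4⁴)/(8·16.2³·22) = 3.4363 N/mm
Series: 1/k_eq = 1/33.49 + 1/3.4363 = 0.32087; k_eq = 3.1165 N/mm

3.12 N/mm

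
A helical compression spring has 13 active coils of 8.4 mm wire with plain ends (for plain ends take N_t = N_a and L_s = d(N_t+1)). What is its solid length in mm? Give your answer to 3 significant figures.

118 mm

plain ends: N_t = N_a = 13
L_s = d·(N_t+1) = 8.4 × 14 = 117.6 mm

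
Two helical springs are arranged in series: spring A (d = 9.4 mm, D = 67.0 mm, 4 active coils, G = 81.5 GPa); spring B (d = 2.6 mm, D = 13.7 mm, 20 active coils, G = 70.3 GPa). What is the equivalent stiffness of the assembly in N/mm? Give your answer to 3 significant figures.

k_A = Gd⁴/(8D³N_a) = (81.5×10³)(9.4⁴)/(8·67.0³·4) = 66.114 N/mm
k_B = Gd⁴/(8D³N_a) = (70.3×10³)(2.6⁴)/(8·13.7³·20) = 7.8085 N/mm
Series: 1/k_eq = 1/66.114 + 1/7.8085 = 0.14319; k_eq = 6.9837 N/mm

6.98 N/mm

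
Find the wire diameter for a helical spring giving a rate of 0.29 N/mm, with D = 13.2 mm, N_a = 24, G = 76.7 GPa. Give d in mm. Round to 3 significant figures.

1.14 mm

d = (8D³N_a·k / G)^(1/4) = (8·13.2³·24·0.29 / (76.7×10³))^0.25
  = (1.6697)^0.25 = 1.1367 mm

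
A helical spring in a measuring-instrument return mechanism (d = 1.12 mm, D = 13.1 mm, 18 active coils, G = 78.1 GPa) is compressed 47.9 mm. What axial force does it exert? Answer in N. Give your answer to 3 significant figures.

k = Gd⁴/(8D³N_a) = (78.1×10³)(1.12⁴)/(8·13.1³·18) = 0.37962 N/mm
F = k·δ = 0.37962 × 47.9 = 18.184 N

18.2 N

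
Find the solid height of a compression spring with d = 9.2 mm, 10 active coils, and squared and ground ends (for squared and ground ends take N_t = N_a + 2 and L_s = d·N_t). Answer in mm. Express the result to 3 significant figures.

110 mm

squared and ground ends: N_t = N_a + 2 = 10 + 2 = 12
L_s = d·N_t = 9.2 × 12 = 110.4 mm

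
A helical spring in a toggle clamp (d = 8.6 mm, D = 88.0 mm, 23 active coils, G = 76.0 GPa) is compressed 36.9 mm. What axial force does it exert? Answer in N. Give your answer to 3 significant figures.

k = Gd⁴/(8D³N_a) = (76.0×10³)(8.6⁴)/(8·88.0³·23) = 3.3154 N/mm
F = k·δ = 3.3154 × 36.9 = 122.34 N

122 N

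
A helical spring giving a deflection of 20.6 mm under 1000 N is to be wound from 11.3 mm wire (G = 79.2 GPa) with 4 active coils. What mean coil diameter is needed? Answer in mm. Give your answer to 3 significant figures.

94.0 mm

Required rate k = F/δ = 1000/20.6 = 48.544 N/mm
D = (Gd⁴/(8N_a·k))^(1/3) = (79.2×10³·11.3⁴/(8·4·48.544))^(1/3)
  = (831297)^(1/3) = 94.0269 mm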